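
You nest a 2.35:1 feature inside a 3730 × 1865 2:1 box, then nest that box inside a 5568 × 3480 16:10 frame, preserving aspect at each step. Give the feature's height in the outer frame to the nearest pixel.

2.35:1 in 3730×1865: fills the width, so the feature is 3730.00 × 1587.23.
The 2:1 canvas is width-limited in 5568×3480, giving 5568.00 × 2784.00; scale factor 1.4928.
The feature scales with it: height 1587.23 × 1.4928 ≈ 2369.36.

2369 px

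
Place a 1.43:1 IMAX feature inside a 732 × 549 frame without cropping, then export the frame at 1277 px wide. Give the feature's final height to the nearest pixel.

893 px

At 732×549 the feature is width-limited, so height = 732 / 1.430 ≈ 511.89 px.
The frame scales by 1277/732 = 1.7445; 511.89 × 1.7445 ≈ 893.01 px.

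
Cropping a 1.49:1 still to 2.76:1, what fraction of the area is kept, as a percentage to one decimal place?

54.0%

2.76:1 is wider than 1.49:1, so the crop keeps the full width and trims the height.
Area ratio = (1.490)/(2.760) = 53.99% retained.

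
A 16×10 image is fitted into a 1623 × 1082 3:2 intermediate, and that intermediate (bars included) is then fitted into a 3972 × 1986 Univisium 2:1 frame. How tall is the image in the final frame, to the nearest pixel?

1862 px

16×10 in 1623×1082: fills the width, so the image is 1623.00 × 1014.38.
3:2 in 3972×1986: fills the height, so the intermediate becomes 2979.00 × 1986.00 — a scale of ×1.8355.
The image scales with it: height 1014.38 × 1.8355 ≈ 1861.88.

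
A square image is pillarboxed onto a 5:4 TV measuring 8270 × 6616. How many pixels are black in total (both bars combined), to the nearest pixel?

10942864 pixels

square is narrower than 5:4, so it spans the full height.
That makes the image 6616.0000 px wide (6616 × 1/1).
Black = 8270 − 6616.0000 = 1654.0000 px.
Bar area = 1654.0000 × 6616 ≈ 10942864 px.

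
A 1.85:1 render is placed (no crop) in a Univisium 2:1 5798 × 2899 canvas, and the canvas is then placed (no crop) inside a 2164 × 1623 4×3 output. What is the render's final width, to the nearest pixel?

Inside the 5798×2899 canvas the render is height-limited at 5363.15 × 2899.00.
The Univisium 2:1 canvas is width-limited in 2164×1623, giving 2164.00 × 1082.00; scale factor 0.3732.
The render scales with it: width 5363.15 × 0.3732 ≈ 2001.70.

2002 px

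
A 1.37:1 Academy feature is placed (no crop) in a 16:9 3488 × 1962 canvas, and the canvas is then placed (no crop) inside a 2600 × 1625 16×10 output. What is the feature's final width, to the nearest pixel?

1.37:1 Academy in 3488×1962: fills the height, so the feature is 2687.94 × 1962.00.
Second fit — the 16:9 canvas into 2600×1625 spans the width: 2600.00 × 1462.50 (×0.7454 from 3488×1962).
The feature scales with it: width 2687.94 × 0.7454 ≈ 2003.62.

2004 px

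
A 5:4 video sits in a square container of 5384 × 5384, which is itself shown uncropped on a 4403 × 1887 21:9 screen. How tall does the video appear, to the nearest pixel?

1510 px

First fit — 5:4 into 5384×5384 spans the width: 5384.00 × 4307.20.
square in 4403×1887: fills the height, so the intermediate becomes 1887.00 × 1887.00 — a scale of ×0.3505.
The video scales with it: height 4307.20 × 0.3505 ≈ 1509.60.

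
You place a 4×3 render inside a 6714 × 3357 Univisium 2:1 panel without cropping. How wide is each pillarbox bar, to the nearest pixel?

Since 1.333 < 2.000, the render is height-limited.
The render is 3357 × 4/3 ≈ 4476.00 px wide.
6714 − 4476.00 = 2238.00 px of bars (1119.00 each).

1119 px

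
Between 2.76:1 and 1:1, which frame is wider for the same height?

2.76:1

2.76 and 1; 2.76 > 1.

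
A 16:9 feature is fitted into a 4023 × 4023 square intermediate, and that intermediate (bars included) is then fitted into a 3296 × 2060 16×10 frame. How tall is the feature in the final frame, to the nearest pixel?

1159 px

16:9 in 4023×4023: fills the width, so the feature is 4023.00 × 2262.94.
Second fit — the square canvas into 3296×2060 spans the height: 2060.00 × 2060.00 (×0.5121 from 4023×4023).
Applying the same ×0.5121: 2262.94 → 1158.75.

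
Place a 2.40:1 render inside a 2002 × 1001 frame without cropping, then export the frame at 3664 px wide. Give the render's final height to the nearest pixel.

1527 px

Fitted into 2002×1001, the render spans the width; its height is 2002 / 2.400 ≈ 834.17 px.
The frame scales by 3664/2002 = 1.8302; 834.17 × 1.8302 ≈ 1526.67 px.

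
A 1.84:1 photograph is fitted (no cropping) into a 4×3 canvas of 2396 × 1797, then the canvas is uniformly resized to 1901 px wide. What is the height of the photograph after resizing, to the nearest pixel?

1033 px

Fitted into 2396×1797, the photograph spans the width; its height is 2396 / 1.840 ≈ 1302.17 px.
Resizing to 1901 px wide multiplies everything by 0.7934: 1302.17 → 1033.15 px.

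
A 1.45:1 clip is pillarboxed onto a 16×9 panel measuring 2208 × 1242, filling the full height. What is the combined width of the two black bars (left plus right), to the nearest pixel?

407 px

The clip is 1242 × 1.450 ≈ 1800.90 px wide.
2208 − 1800.90 = 407.10 px of bars.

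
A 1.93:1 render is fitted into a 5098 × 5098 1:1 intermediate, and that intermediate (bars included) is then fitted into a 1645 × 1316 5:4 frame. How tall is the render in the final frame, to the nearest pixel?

682 px

First fit — 1.93:1 into 5098×5098 spans the width: 5098.00 × 2641.45.
Second fit — the 1:1 canvas into 1645×1316 spans the height: 1316.00 × 1316.00 (×0.2581 from 5098×5098).
Applying the same ×0.2581: 2641.45 → 681.87.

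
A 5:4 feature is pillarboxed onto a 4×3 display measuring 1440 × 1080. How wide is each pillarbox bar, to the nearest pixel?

45 px

Since 1.250 < 1.333, the feature is height-limited.
The feature is 1080 × 5/4 ≈ 1350.00 px wide.
Leftover width: 1440 − 1350.00 = 90.00 px → 45.00 each side.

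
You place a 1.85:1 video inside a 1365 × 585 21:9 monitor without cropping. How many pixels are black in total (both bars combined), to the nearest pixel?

1.85:1 (1.850) < 21:9 (2.333), so the video fills the height.
The video is 585 × 1.850 ≈ 1082.2500 px wide.
Black = 1365 − 1082.2500 = 282.7500 px.
Across the 585-px span: 282.7500 × 585 ≈ 165409 px.

165409 pixels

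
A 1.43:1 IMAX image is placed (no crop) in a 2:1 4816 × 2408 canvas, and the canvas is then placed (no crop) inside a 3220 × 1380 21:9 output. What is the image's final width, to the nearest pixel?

1973 px

Inside the 4816×2408 canvas the image is height-limited at 3443.44 × 2408.00.
Second fit — the 2:1 canvas into 3220×1380 spans the height: 2760.00 × 1380.00 (×0.5731 from 4816×2408).
Applying the same ×0.5731: 3443.44 → 1973.40.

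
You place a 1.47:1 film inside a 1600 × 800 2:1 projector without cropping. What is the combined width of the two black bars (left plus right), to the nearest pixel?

424 px

1.47:1 is narrower than 2:1, so it spans the full height.
The film is 800 × 1.470 ≈ 1176.00 px wide.
Black = 1600 − 1176.00 = 424.00 px.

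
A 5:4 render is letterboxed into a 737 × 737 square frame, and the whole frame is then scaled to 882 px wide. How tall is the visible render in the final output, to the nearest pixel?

Fitted into 737×737, the render spans the width; its height is 737 × 4/5 ≈ 589.60 px.
Scaling 737 → 882 is ×1.1967, so the height becomes 589.60 × 1.1967 ≈ 705.60 px.

706 px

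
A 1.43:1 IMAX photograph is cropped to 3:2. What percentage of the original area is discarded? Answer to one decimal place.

4.7%

The width stays; only height is cut (since 3:2 is wider than 1.43:1 IMAX).
Area ratio = (1.430)/(1.500) = 95.33%; the remaining 4.67% is cropped out.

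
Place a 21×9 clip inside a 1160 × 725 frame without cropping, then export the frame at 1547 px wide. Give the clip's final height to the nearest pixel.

663 px

At 1160×725 the clip is width-limited, so height = 1160 × 9/21 ≈ 497.14 px.
Scaling 1160 → 1547 is ×1.3336, so the height becomes 497.14 × 1.3336 ≈ 663.00 px.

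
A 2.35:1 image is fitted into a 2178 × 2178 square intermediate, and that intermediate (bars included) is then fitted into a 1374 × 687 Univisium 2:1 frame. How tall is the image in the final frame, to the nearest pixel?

292 px

2.35:1 in 2178×2178: fills the width, so the image is 2178.00 × 926.81.
The square canvas is height-limited in 1374×687, giving 687.00 × 687.00; scale factor 0.3154.
Applying the same ×0.3154: 926.81 → 292.34.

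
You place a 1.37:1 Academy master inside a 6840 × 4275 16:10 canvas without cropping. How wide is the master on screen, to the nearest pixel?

Since 1.370 < 1.600, the master is height-limited.
Content width = 4275 × 1.370 ≈ 5856.75 px.

5857 px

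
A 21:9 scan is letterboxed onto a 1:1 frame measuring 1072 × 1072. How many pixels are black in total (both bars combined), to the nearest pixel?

Since 2.333 > 1.000, the scan is width-limited.
That makes the image 459.4286 px tall (1072 × 9/21).
Leftover height: 1072 − 459.4286 = 612.5714 px.
Bar area = 612.5714 × 1072 ≈ 656677 px.

656677 pixels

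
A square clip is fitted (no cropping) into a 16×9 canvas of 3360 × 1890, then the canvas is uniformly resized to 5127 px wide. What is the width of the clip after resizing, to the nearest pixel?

2884 px

In the 3360×1890 frame the clip fills the height: width = 1890 × 1/1 ≈ 1890.00 px.
The frame scales by 5127/3360 = 1.5259; 1890.00 × 1.5259 ≈ 2883.94 px.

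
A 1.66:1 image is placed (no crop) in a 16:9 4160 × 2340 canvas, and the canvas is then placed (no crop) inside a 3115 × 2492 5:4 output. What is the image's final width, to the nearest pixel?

2909 px

1.66:1 in 4160×2340: fills the height, so the image is 3884.40 × 2340.00.
Second fit — the 16:9 canvas into 3115×2492 spans the width: 3115.00 × 1752.19 (×0.7488 from 4160×2340).
Applying the same ×0.7488: 3884.40 → 2908.63.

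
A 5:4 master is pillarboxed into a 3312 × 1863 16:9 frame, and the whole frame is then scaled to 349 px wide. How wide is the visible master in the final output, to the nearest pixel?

At 3312×1863 the master is height-limited, so width = 1863 × 5/4 ≈ 2328.75 px.
Resizing to 349 px wide multiplies everything by 0.1054: 2328.75 → 245.39 px.

245 px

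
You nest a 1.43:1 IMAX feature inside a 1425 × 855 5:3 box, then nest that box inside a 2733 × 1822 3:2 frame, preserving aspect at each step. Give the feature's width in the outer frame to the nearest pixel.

2345 px

Inside the 1425×855 canvas the feature is height-limited at 1222.65 × 855.00.
5:3 in 2733×1822: fills the width, so the intermediate becomes 2733.00 × 1639.80 — a scale of ×1.9179.
Applying the same ×1.9179: 1222.65 → 2344.91.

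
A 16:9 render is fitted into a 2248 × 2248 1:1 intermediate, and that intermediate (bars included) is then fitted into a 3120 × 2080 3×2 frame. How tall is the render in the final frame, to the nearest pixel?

First fit — 16:9 into 2248×2248 spans the width: 2248.00 × 1264.50.
1:1 in 3120×2080: fills the height, so the intermediate becomes 2080.00 × 2080.00 — a scale of ×0.9253.
Applying the same ×0.9253: 1264.50 → 1170.00.

1170 px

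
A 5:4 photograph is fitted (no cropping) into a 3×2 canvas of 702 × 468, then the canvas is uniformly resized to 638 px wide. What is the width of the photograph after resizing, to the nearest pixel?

532 px

Fitted into 702×468, the photograph spans the height; its width is 468 × 5/4 ≈ 585.00 px.
The frame scales by 638/702 = 0.9088; 585.00 × 0.9088 ≈ 531.67 px.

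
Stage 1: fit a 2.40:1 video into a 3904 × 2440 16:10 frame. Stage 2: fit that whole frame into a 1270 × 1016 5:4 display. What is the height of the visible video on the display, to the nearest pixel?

529 px

2.40:1 in 3904×2440: fills the width, so the video is 3904.00 × 1626.67.
The 16:10 canvas is width-limited in 1270×1016, giving 1270.00 × 793.75; scale factor 0.3253.
The video scales with it: height 1626.67 × 0.3253 ≈ 529.17.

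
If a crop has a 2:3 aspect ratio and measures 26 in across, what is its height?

39 in

At 2:3, 26 × 3/2 ≈ 39.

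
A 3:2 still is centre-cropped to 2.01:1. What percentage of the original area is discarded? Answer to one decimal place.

25.4%

2.01:1 is wider than 3:2, so the crop keeps the full width and trims the height.
Area ratio = (1.500)/(2.010) = 74.63%; the remaining 25.37% is cropped out.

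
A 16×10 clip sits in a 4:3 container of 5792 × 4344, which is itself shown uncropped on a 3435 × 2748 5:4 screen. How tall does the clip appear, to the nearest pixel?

16×10 in 5792×4344: fills the width, so the clip is 5792.00 × 3620.00.
4:3 in 3435×2748: fills the width, so the intermediate becomes 3435.00 × 2576.25 — a scale of ×0.5931.
The clip scales with it: height 3620.00 × 0.5931 ≈ 2146.88.

2147 px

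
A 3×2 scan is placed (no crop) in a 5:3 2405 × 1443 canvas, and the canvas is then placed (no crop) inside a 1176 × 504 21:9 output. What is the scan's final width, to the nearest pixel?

3×2 in 2405×1443: fills the height, so the scan is 2164.50 × 1443.00.
5:3 in 1176×504: fills the height, so the intermediate becomes 840.00 × 504.00 — a scale of ×0.3493.
The scan scales with it: width 2164.50 × 0.3493 ≈ 756.00.

756 px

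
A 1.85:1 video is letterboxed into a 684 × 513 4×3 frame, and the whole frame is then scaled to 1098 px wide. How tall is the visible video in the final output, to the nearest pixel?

594 px

At 684×513 the video is width-limited, so height = 684 / 1.850 ≈ 369.73 px.
The frame scales by 1098/684 = 1.6053; 369.73 × 1.6053 ≈ 593.51 px.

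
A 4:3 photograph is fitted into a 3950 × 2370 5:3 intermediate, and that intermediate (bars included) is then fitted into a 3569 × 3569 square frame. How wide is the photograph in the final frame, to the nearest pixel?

Inside the 3950×2370 canvas the photograph is height-limited at 3160.00 × 2370.00.
5:3 in 3569×3569: fills the width, so the intermediate becomes 3569.00 × 2141.40 — a scale of ×0.9035.
So the photograph's width is 3160.00 × 0.9035 ≈ 2855.20.

2855 px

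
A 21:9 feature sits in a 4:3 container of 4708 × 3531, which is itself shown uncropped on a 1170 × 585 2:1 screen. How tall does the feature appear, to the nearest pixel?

21:9 in 4708×3531: fills the width, so the feature is 4708.00 × 2017.71.
Second fit — the 4:3 canvas into 1170×585 spans the height: 780.00 × 585.00 (×0.1657 from 4708×3531).
The feature scales with it: height 2017.71 × 0.1657 ≈ 334.29.

334 px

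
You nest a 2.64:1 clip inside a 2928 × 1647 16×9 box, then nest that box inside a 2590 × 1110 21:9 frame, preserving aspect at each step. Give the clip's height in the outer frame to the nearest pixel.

First fit — 2.64:1 into 2928×1647 spans the width: 2928.00 × 1109.09.
16×9 in 2590×1110: fills the height, so the intermediate becomes 1973.33 × 1110.00 — a scale of ×0.6740.
So the clip's height is 1109.09 × 0.6740 ≈ 747.47.

747 px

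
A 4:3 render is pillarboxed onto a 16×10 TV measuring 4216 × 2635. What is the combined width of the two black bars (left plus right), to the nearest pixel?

703 px

Since 1.333 < 1.600, the render is height-limited.
The render is 2635 × 4/3 ≈ 3513.33 px wide.
4216 − 3513.33 = 702.67 px of bars.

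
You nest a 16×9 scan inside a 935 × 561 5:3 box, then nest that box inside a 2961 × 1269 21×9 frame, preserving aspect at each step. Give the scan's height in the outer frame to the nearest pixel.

1190 px

Inside the 935×561 canvas the scan is width-limited at 935.00 × 525.94.
Second fit — the 5:3 canvas into 2961×1269 spans the height: 2115.00 × 1269.00 (×2.2620 from 935×561).
Applying the same ×2.2620: 525.94 → 1189.69.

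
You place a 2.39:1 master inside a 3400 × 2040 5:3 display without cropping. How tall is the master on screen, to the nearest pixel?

2.39:1 (2.390) > 5:3 (1.667), so the master fills the width.
Content height = 3400 / 2.390 ≈ 1422.59 px.

1423 px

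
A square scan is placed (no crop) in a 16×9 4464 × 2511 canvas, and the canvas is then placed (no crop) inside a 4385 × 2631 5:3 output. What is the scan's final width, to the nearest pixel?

First fit — square into 4464×2511 spans the height: 2511.00 × 2511.00.
16×9 in 4385×2631: fills the width, so the intermediate becomes 4385.00 × 2466.56 — a scale of ×0.9823.
So the scan's width is 2511.00 × 0.9823 ≈ 2466.56.

2467 px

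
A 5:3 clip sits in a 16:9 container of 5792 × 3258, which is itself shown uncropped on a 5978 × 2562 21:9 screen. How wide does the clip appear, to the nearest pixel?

4270 px

First fit — 5:3 into 5792×3258 spans the height: 5430.00 × 3258.00.
16:9 in 5978×2562: fills the height, so the intermediate becomes 4554.67 × 2562.00 — a scale of ×0.7864.
The clip scales with it: width 5430.00 × 0.7864 ≈ 4270.00.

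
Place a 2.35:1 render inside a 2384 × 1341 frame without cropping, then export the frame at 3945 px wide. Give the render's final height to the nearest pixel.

1679 px

In the 2384×1341 frame the render fills the width: height = 2384 / 2.350 ≈ 1014.47 px.
Resizing to 3945 px wide multiplies everything by 1.6548: 1014.47 → 1678.72 px.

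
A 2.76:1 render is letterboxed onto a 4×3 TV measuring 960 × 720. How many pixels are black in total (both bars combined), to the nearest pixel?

357287 pixels

2.76:1 is wider than 4×3, so it spans the full width.
Content height = 960 / 2.760 ≈ 347.8261 px.
720 − 347.8261 = 372.1739 px of bars.
That's 372.1739 × 960 ≈ 357287 black pixels.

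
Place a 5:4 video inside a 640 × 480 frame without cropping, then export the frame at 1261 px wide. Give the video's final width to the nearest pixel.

Fitted into 640×480, the video spans the height; its width is 480 × 5/4 ≈ 600.00 px.
Resizing to 1261 px wide multiplies everything by 1.9703: 600.00 → 1182.19 px.

1182 px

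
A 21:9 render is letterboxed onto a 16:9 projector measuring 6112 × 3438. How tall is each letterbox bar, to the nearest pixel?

409 px

Since 2.333 > 1.778, the render is width-limited.
Content height = 6112 × 9/21 ≈ 2619.43 px.
Leftover height: 3438 − 2619.43 = 818.57 px → 409.29 each side.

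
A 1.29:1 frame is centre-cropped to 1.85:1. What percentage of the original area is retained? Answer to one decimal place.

Going from 1.29:1 to 1.85:1 means cutting height while keeping width.
Fraction kept = (1.290)/(1.850) ≈ 69.73%.

69.7%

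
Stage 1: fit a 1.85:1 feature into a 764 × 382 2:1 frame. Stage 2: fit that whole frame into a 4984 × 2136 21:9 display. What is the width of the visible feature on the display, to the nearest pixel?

3952 px

1.85:1 in 764×382: fills the height, so the feature is 706.70 × 382.00.
Second fit — the 2:1 canvas into 4984×2136 spans the height: 4272.00 × 2136.00 (×5.5916 from 764×382).
Applying the same ×5.5916: 706.70 → 3951.60.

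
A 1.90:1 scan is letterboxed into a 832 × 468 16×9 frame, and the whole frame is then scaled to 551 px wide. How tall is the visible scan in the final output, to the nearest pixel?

Fitted into 832×468, the scan spans the width; its height is 832 / 1.900 ≈ 437.89 px.
The frame scales by 551/832 = 0.6623; 437.89 × 0.6623 ≈ 290.00 px.

290 px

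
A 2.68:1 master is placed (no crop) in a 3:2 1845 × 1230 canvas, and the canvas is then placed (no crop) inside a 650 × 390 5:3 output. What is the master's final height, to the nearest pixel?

Inside the 1845×1230 canvas the master is width-limited at 1845.00 × 688.43.
3:2 in 650×390: fills the height, so the intermediate becomes 585.00 × 390.00 — a scale of ×0.3171.
Applying the same ×0.3171: 688.43 → 218.28.

218 px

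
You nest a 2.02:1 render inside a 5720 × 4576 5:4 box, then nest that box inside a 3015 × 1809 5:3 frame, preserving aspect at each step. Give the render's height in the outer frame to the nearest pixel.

1119 px

2.02:1 in 5720×4576: fills the width, so the render is 5720.00 × 2831.68.
5:4 in 3015×1809: fills the height, so the intermediate becomes 2261.25 × 1809.00 — a scale of ×0.3953.
Applying the same ×0.3953: 2831.68 → 1119.43.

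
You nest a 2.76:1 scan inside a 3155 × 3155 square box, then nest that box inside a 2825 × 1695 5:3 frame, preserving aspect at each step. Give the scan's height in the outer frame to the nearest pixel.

614 px

First fit — 2.76:1 into 3155×3155 spans the width: 3155.00 × 1143.12.
square in 2825×1695: fills the height, so the intermediate becomes 1695.00 × 1695.00 — a scale of ×0.5372.
So the scan's height is 1143.12 × 0.5372 ≈ 614.13.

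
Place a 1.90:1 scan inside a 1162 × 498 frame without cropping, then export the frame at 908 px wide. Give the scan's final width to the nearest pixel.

In the 1162×498 frame the scan fills the height: width = 498 × 1.900 ≈ 946.20 px.
The frame scales by 908/1162 = 0.7814; 946.20 × 0.7814 ≈ 739.37 px.

739 px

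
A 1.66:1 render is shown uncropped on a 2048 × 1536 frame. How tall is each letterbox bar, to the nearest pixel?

Since 1.660 > 1.333, the render is width-limited.
The render is 2048 / 1.660 ≈ 1233.73 px tall.
1536 − 1233.73 = 302.27 px of bars (151.13 each).

151 px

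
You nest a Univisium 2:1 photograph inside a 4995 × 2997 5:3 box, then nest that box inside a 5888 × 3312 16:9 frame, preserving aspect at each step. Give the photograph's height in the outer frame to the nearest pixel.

Univisium 2:1 in 4995×2997: fills the width, so the photograph is 4995.00 × 2497.50.
The 5:3 canvas is height-limited in 5888×3312, giving 5520.00 × 3312.00; scale factor 1.1051.
So the photograph's height is 2497.50 × 1.1051 ≈ 2760.00.

2760 px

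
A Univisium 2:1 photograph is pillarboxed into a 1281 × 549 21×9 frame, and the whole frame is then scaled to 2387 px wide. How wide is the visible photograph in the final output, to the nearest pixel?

At 1281×549 the photograph is height-limited, so width = 549 × 2/1 ≈ 1098.00 px.
The frame scales by 2387/1281 = 1.8634; 1098.00 × 1.8634 ≈ 2046.00 px.

2046 px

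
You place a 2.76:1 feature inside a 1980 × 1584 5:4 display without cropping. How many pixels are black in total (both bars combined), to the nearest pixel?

1715885 pixels

2.76:1 (2.760) > 5:4 (1.250), so the feature fills the width.
Content height = 1980 / 2.760 ≈ 717.3913 px.
1584 − 717.3913 = 866.6087 px of bars.
Across the 1980-px span: 866.6087 × 1980 ≈ 1715885 px.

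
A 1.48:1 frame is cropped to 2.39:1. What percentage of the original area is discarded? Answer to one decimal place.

38.1%

2.39:1 is wider than 1.48:1, so the crop keeps the full width and trims the height.
Area ratio = (1.480)/(2.390) = 61.92%; the remaining 38.08% is cropped out.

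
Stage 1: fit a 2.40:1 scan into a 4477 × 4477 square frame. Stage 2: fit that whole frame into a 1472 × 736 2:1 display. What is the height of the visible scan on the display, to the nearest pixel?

2.40:1 in 4477×4477: fills the width, so the scan is 4477.00 × 1865.42.
The square canvas is height-limited in 1472×736, giving 736.00 × 736.00; scale factor 0.1644.
Applying the same ×0.1644: 1865.42 → 306.67.

307 px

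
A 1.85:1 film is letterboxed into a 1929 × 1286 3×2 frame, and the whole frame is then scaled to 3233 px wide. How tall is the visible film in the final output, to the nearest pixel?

At 1929×1286 the film is width-limited, so height = 1929 / 1.850 ≈ 1042.70 px.
Resizing to 3233 px wide multiplies everything by 1.6760: 1042.70 → 1747.57 px.

1748 px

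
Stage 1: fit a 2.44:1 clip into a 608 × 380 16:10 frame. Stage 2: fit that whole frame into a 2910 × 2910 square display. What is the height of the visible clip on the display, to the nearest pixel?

1193 px

Inside the 608×380 canvas the clip is width-limited at 608.00 × 249.18.
Second fit — the 16:10 canvas into 2910×2910 spans the width: 2910.00 × 1818.75 (×4.7862 from 608×380).
Applying the same ×4.7862: 249.18 → 1192.62.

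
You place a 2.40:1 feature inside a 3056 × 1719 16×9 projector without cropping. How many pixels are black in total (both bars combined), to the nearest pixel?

2.40:1 (2.400) > 16×9 (1.778), so the feature fills the width.
The feature is 3056 / 2.400 ≈ 1273.3333 px tall.
Leftover height: 1719 − 1273.3333 = 445.6667 px.
Across the 3056-px span: 445.6667 × 3056 ≈ 1361957 px.

1361957 pixels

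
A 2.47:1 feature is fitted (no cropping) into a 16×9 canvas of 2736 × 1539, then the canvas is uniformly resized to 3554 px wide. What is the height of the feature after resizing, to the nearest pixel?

1439 px

Fitted into 2736×1539, the feature spans the width; its height is 2736 / 2.470 ≈ 1107.69 px.
Resizing to 3554 px wide multiplies everything by 1.2990: 1107.69 → 1438.87 px.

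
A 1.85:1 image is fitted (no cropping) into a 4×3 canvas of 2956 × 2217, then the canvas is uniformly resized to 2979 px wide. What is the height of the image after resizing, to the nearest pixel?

Fitted into 2956×2217, the image spans the width; its height is 2956 / 1.850 ≈ 1597.84 px.
The frame scales by 2979/2956 = 1.0078; 1597.84 × 1.0078 ≈ 1610.27 px.

1610 px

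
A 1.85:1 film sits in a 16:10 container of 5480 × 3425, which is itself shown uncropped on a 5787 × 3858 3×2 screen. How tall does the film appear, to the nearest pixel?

3128 px

First fit — 1.85:1 into 5480×3425 spans the width: 5480.00 × 2962.16.
Second fit — the 16:10 canvas into 5787×3858 spans the width: 5787.00 × 3616.88 (×1.0560 from 5480×3425).
Applying the same ×1.0560: 2962.16 → 3128.11.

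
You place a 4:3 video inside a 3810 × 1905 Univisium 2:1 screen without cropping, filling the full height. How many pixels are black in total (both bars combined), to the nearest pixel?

That makes the image 2540.0000 px wide (1905 × 4/3).
3810 − 2540.0000 = 1270.0000 px of bars.
That's 1270.0000 × 1905 ≈ 2419350 black pixels.

2419350 pixels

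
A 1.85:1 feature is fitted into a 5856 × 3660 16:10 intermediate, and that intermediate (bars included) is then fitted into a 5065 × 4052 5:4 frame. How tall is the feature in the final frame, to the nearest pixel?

First fit — 1.85:1 into 5856×3660 spans the width: 5856.00 × 3165.41.
The 16:10 canvas is width-limited in 5065×4052, giving 5065.00 × 3165.62; scale factor 0.8649.
Applying the same ×0.8649: 3165.41 → 2737.84.

2738 px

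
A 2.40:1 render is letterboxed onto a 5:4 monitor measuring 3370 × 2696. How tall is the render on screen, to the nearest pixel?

Since 2.400 > 1.250, the render is width-limited.
Content height = 3370 / 2.400 ≈ 1404.17 px.

1404 px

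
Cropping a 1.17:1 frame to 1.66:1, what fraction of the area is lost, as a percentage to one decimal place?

Going from 1.17:1 to 1.66:1 means cutting height while keeping width.
Area ratio = (1.170)/(1.660) = 70.48%; the remaining 29.52% is cropped out.

29.5%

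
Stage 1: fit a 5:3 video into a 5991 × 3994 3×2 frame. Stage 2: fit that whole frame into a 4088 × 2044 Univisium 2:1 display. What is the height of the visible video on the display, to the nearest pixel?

1840 px

5:3 in 5991×3994: fills the width, so the video is 5991.00 × 3594.60.
The 3×2 canvas is height-limited in 4088×2044, giving 3066.00 × 2044.00; scale factor 0.5118.
So the video's height is 3594.60 × 0.5118 ≈ 1839.60.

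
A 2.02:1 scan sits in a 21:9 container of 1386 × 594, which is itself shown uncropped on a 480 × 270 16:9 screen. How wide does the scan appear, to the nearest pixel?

416 px

First fit — 2.02:1 into 1386×594 spans the height: 1199.88 × 594.00.
21:9 in 480×270: fills the width, so the intermediate becomes 480.00 × 205.71 — a scale of ×0.3463.
Applying the same ×0.3463: 1199.88 → 415.54.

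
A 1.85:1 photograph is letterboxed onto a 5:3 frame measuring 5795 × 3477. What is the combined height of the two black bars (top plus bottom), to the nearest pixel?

345 px

Since 1.850 > 1.667, the photograph is width-limited.
That makes the image 3132.43 px tall (5795 / 1.850).
3477 − 3132.43 = 344.57 px of bars.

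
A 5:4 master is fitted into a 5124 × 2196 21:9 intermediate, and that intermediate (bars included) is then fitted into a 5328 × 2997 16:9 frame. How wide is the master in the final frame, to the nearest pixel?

2854 px

First fit — 5:4 into 5124×2196 spans the height: 2745.00 × 2196.00.
Second fit — the 21:9 canvas into 5328×2997 spans the width: 5328.00 × 2283.43 (×1.0398 from 5124×2196).
So the master's width is 2745.00 × 1.0398 ≈ 2854.29.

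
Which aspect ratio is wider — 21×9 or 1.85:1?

21×9 = 2.333 and 1.85; 2.333 > 1.85.

21×9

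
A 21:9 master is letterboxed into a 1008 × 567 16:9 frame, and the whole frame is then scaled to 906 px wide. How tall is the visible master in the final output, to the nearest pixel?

In the 1008×567 frame the master fills the width: height = 1008 × 9/21 ≈ 432.00 px.
Scaling 1008 → 906 is ×0.8988, so the height becomes 432.00 × 0.8988 ≈ 388.29 px.

388 px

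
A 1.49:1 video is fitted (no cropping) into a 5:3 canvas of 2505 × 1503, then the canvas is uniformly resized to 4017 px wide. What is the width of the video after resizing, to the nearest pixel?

3591 px

Fitted into 2505×1503, the video spans the height; its width is 1503 × 1.490 ≈ 2239.47 px.
The frame scales by 4017/2505 = 1.6036; 2239.47 × 1.6036 ≈ 3591.20 px.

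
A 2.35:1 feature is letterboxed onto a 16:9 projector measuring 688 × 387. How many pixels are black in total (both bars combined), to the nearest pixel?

2.35:1 is wider than 16:9, so it spans the full width.
The feature is 688 / 2.350 ≈ 292.7660 px tall.
Black = 387 − 292.7660 = 94.2340 px.
Across the 688-px span: 94.2340 × 688 ≈ 64833 px.

64833 pixels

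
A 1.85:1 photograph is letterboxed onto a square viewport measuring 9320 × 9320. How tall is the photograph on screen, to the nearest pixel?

5038 px

1.85:1 (1.850) > square (1.000), so the photograph fills the width.
Content height = 9320 / 1.850 ≈ 5037.84 px.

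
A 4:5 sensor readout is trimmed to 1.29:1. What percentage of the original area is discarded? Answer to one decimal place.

The width stays; only height is cut (since 1.29:1 is wider than 4:5).
(0.800)/(1.290) ≈ 0.620 of the area survives, leaving 37.98% discarded.

38.0%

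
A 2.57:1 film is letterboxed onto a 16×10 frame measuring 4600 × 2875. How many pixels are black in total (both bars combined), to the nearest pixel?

2.57:1 (2.570) > 16×10 (1.600), so the film fills the width.
The film is 4600 / 2.570 ≈ 1789.8833 px tall.
2875 − 1789.8833 = 1085.1167 px of bars.
Bar area = 1085.1167 × 4600 ≈ 4991537 px.

4991537 pixels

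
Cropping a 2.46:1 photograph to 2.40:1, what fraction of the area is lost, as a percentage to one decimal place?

The height stays; only width is cut (since 2.40:1 is narrower than 2.46:1).
Fraction kept = (2.400)/(2.460) ≈ 97.56%, so 2.44% is lost.

2.4%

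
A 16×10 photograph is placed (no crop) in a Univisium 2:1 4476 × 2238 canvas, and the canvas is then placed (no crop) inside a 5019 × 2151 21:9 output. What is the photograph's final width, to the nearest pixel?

16×10 in 4476×2238: fills the height, so the photograph is 3580.80 × 2238.00.
The Univisium 2:1 canvas is height-limited in 5019×2151, giving 4302.00 × 2151.00; scale factor 0.9611.
So the photograph's width is 3580.80 × 0.9611 ≈ 3441.60.

3442 px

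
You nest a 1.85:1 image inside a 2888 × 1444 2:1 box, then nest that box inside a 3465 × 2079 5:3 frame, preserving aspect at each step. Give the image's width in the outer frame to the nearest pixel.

First fit — 1.85:1 into 2888×1444 spans the height: 2671.40 × 1444.00.
2:1 in 3465×2079: fills the width, so the intermediate becomes 3465.00 × 1732.50 — a scale of ×1.1998.
The image scales with it: width 2671.40 × 1.1998 ≈ 3205.12.

3205 px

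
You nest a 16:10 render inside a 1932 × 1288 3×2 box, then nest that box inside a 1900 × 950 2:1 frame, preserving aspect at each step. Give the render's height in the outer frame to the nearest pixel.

891 px

16:10 in 1932×1288: fills the width, so the render is 1932.00 × 1207.50.
Second fit — the 3×2 canvas into 1900×950 spans the height: 1425.00 × 950.00 (×0.7376 from 1932×1288).
Applying the same ×0.7376: 1207.50 → 890.62.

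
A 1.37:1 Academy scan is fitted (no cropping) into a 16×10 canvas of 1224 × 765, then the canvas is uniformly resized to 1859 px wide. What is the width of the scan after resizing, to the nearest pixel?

1592 px

In the 1224×765 frame the scan fills the height: width = 765 × 1.370 ≈ 1048.05 px.
Resizing to 1859 px wide multiplies everything by 1.5188: 1048.05 → 1591.77 px.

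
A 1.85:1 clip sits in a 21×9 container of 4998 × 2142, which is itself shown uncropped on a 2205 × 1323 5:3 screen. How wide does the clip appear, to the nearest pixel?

1748 px

1.85:1 in 4998×2142: fills the height, so the clip is 3962.70 × 2142.00.
The 21×9 canvas is width-limited in 2205×1323, giving 2205.00 × 945.00; scale factor 0.4412.
Applying the same ×0.4412: 3962.70 → 1748.25.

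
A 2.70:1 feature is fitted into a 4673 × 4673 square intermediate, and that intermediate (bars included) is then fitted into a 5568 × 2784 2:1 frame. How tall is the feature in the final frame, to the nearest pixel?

1031 px

First fit — 2.70:1 into 4673×4673 spans the width: 4673.00 × 1730.74.
Second fit — the square canvas into 5568×2784 spans the height: 2784.00 × 2784.00 (×0.5958 from 4673×4673).
Applying the same ×0.5958: 1730.74 → 1031.11.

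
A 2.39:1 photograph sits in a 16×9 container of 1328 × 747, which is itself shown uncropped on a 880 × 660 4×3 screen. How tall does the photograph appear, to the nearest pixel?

2.39:1 in 1328×747: fills the width, so the photograph is 1328.00 × 555.65.
The 16×9 canvas is width-limited in 880×660, giving 880.00 × 495.00; scale factor 0.6627.
The photograph scales with it: height 555.65 × 0.6627 ≈ 368.20.

368 px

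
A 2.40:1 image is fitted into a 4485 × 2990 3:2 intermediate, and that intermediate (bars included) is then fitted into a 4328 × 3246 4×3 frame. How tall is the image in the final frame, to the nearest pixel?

First fit — 2.40:1 into 4485×2990 spans the width: 4485.00 × 1868.75.
Second fit — the 3:2 canvas into 4328×3246 spans the width: 4328.00 × 2885.33 (×0.9650 from 4485×2990).
So the image's height is 1868.75 × 0.9650 ≈ 1803.33.

1803 px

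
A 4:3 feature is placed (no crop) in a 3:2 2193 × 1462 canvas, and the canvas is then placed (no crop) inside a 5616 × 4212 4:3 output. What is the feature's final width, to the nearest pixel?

Inside the 2193×1462 canvas the feature is height-limited at 1949.33 × 1462.00.
Second fit — the 3:2 canvas into 5616×4212 spans the width: 5616.00 × 3744.00 (×2.5609 from 2193×1462).
The feature scales with it: width 1949.33 × 2.5609 ≈ 4992.00.

4992 px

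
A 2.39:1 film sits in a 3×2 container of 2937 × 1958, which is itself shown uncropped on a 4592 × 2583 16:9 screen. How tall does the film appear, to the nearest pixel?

1621 px

2.39:1 in 2937×1958: fills the width, so the film is 2937.00 × 1228.87.
Second fit — the 3×2 canvas into 4592×2583 spans the height: 3874.50 × 2583.00 (×1.3192 from 2937×1958).
Applying the same ×1.3192: 1228.87 → 1621.13.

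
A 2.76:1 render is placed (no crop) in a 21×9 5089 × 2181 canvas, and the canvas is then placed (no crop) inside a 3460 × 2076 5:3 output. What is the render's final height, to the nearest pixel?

1254 px

First fit — 2.76:1 into 5089×2181 spans the width: 5089.00 × 1843.84.
21×9 in 3460×2076: fills the width, so the intermediate becomes 3460.00 × 1482.86 — a scale of ×0.6799.
Applying the same ×0.6799: 1843.84 → 1253.62.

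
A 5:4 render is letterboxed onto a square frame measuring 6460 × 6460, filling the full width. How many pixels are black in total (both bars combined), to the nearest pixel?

That makes the image 5168.0000 px tall (6460 × 4/5).
Black = 6460 − 5168.0000 = 1292.0000 px.
That's 1292.0000 × 6460 ≈ 8346320 black pixels.

8346320 pixels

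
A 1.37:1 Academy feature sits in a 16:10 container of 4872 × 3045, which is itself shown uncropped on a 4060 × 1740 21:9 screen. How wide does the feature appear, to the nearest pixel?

2384 px

Inside the 4872×3045 canvas the feature is height-limited at 4171.65 × 3045.00.
16:10 in 4060×1740: fills the height, so the intermediate becomes 2784.00 × 1740.00 — a scale of ×0.5714.
The feature scales with it: width 4171.65 × 0.5714 ≈ 2383.80.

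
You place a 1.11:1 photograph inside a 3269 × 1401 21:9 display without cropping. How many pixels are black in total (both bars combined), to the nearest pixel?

1.11:1 (1.110) < 21:9 (2.333), so the photograph fills the height.
That makes the image 1555.1100 px wide (1401 × 1.110).
Black = 3269 − 1555.1100 = 1713.8900 px.
That's 1713.8900 × 1401 ≈ 2401160 black pixels.

2401160 pixels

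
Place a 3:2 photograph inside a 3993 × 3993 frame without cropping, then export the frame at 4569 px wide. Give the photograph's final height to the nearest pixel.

At 3993×3993 the photograph is width-limited, so height = 3993 × 2/3 ≈ 2662.00 px.
Scaling 3993 → 4569 is ×1.1443, so the height becomes 2662.00 × 1.1443 ≈ 3046.00 px.

3046 px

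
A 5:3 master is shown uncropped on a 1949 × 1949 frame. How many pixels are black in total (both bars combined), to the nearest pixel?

1519440 pixels

5:3 (1.667) > 1:1 (1.000), so the master fills the width.
That makes the image 1169.4000 px tall (1949 × 3/5).
1949 − 1169.4000 = 779.6000 px of bars.
Bar area = 779.6000 × 1949 ≈ 1519440 px.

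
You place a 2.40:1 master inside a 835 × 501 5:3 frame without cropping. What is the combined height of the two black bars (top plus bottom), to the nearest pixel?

153 px

2.40:1 is wider than 5:3, so it spans the full width.
Content height = 835 / 2.400 ≈ 347.92 px.
501 − 347.92 = 153.08 px of bars.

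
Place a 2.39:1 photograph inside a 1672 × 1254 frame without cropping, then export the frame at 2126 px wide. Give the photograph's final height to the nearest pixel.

At 1672×1254 the photograph is width-limited, so height = 1672 / 2.390 ≈ 699.58 px.
The frame scales by 2126/1672 = 1.2715; 699.58 × 1.2715 ≈ 889.54 px.

890 px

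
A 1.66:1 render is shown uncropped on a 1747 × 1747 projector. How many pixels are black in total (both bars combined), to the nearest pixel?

1213449 pixels

1.66:1 (1.660) > 1:1 (1.000), so the render fills the width.
The render is 1747 / 1.660 ≈ 1052.4096 px tall.
Leftover height: 1747 − 1052.4096 = 694.5904 px.
Across the 1747-px span: 694.5904 × 1747 ≈ 1213449 px.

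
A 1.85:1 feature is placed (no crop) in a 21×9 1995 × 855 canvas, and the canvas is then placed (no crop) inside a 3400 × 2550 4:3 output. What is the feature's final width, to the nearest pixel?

2696 px

Inside the 1995×855 canvas the feature is height-limited at 1581.75 × 855.00.
Second fit — the 21×9 canvas into 3400×2550 spans the width: 3400.00 × 1457.14 (×1.7043 from 1995×855).
The feature scales with it: width 1581.75 × 1.7043 ≈ 2695.71.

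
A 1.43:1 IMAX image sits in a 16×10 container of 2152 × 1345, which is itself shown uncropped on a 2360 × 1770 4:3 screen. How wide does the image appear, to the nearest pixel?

1.43:1 IMAX in 2152×1345: fills the height, so the image is 1923.35 × 1345.00.
Second fit — the 16×10 canvas into 2360×1770 spans the width: 2360.00 × 1475.00 (×1.0967 from 2152×1345).
Applying the same ×1.0967: 1923.35 → 2109.25.

2109 px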